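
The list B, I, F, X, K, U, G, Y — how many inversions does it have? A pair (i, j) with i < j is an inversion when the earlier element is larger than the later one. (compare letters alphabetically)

Count, for each position, how many later elements it exceeds:
B: 0
I: 2
F: 0
X: 3
K: 1
U: 1
G: 0
Y: 0
Sum: 0 + 2 + 0 + 3 + 1 + 1 + 0 + 0 = 7

7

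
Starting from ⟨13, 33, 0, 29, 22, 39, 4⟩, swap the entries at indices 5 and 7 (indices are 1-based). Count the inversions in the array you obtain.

Positions 5 and 7 hold 22 and 4; after swapping, the array is [13, 33, 0, 29, 4, 39, 22].
For each element, count later entries that are smaller:
13: 2
33: 4
0: 0
29: 2
4: 0
39: 1
22: 0
Sum: 2 + 4 + 0 + 2 + 0 + 1 + 0 = 9

Inversions: 9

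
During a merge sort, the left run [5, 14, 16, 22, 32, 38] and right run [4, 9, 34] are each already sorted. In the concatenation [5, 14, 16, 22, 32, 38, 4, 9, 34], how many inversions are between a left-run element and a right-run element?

For each element r of the right run, count left-run elements greater than r:
r = 4: 5, 14, 16, 22, 32, 38 → 6
r = 9: 14, 16, 22, 32, 38 → 5
r = 34: 38 → 1
Cross-inversions: 6 + 5 + 1 = 12

There are 12 split inversions.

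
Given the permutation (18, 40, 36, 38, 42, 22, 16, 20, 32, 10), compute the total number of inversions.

30

Count, for each position, how many later elements it exceeds:
18: 2
40: 7
36: 5
38: 5
42: 5
22: 3
16: 1
20: 1
32: 1
10: 0
Sum: 2 + 7 + 5 + 5 + 5 + 3 + 1 + 1 + 1 + 0 = 30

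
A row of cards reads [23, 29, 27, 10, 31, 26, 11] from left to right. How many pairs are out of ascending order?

Out-of-order pairs: 12

Inversion pairs (indices are 1-based):
(1,4): 23 > 10
(1,7): 23 > 11
(2,3): 29 > 27
(2,4): 29 > 10
(2,6): 29 > 26
(2,7): 29 > 11
(3,4): 27 > 10
(3,6): 27 > 26
(3,7): 27 > 11
(5,6): 31 > 26
(5,7): 31 > 11
(6,7): 26 > 11
That's 12 pairs.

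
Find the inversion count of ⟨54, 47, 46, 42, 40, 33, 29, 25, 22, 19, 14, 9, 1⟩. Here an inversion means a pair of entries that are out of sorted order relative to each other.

78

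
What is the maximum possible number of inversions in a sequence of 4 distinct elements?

The maximum occurs when the array is in strictly decreasing order: every one of the C(4, 2) pairs is inverted.
C(4, 2) = 4·3/2 = 6

6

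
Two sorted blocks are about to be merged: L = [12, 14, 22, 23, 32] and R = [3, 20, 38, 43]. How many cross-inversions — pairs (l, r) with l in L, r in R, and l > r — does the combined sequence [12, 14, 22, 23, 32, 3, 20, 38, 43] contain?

8 cross-inversions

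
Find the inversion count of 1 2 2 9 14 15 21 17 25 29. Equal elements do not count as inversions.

For each element, count later entries that are smaller:
1 → none → 0
2 → none → 0
2 → none → 0
9 → none → 0
14 → none → 0
15 → none → 0
21 → 17 → 1
17 → none → 0
25 → none → 0
29 → none → 0
Sum: 0 + 0 + 0 + 0 + 0 + 0 + 1 + 0 + 0 + 0 = 1

1 inversion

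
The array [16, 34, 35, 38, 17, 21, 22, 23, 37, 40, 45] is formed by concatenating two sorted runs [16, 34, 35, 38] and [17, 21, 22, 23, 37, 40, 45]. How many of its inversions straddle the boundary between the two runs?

13

Take each right-half value and tally the left-half values above it:
r = 17: 34, 35, 38 → 3
r = 21: 34, 35, 38 → 3
r = 22: 34, 35, 38 → 3
r = 23: 34, 35, 38 → 3
r = 37: 38 → 1
r = 40: none → 0
r = 45: none → 0
Cross-inversions: 3 + 3 + 3 + 3 + 1 + 0 + 0 = 13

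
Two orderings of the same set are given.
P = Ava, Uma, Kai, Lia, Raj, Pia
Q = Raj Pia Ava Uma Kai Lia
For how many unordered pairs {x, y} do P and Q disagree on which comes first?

8

Assign each item its position (1..6) in the first ordering, then rewrite the second ordering as that position sequence:
positions: Ava→1, Uma→2, Kai→3, Lia→4, Raj→5, Pia→6
second ordering as positions: [5, 6, 1, 2, 3, 4]
Discordant pairs = inversions in this position sequence.
5: 1, 2, 3, 4 → 4
6: 1, 2, 3, 4 → 4
1: 0
2: 0
3: 0
4: 0
Total: 4 + 4 + 0 + 0 + 0 + 0 = 8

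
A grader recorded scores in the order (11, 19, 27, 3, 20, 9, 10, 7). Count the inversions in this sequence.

There are 18 out-of-order pairs.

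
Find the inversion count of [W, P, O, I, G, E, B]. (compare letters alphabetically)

21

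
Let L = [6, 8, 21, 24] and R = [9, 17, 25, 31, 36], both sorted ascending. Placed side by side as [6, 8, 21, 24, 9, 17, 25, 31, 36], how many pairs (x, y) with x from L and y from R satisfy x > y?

4 cross-inversions

For each element r of the right run, count left-run elements greater than r:
r = 9: 21, 24 → 2
r = 17: 21, 24 → 2
r = 25: none → 0
r = 31: none → 0
r = 36: none → 0
Cross-inversions: 2 + 2 + 0 + 0 + 0 = 4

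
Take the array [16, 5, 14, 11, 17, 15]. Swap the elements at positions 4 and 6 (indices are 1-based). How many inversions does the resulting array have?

Positions 4 and 6 hold 11 and 15; after swapping, the array is [16, 5, 14, 15, 17, 11].
Element-by-element contributions:
16: 4
5: 0
14: 1
15: 1
17: 1
11: 0
Sum: 4 + 0 + 1 + 1 + 1 + 0 = 7

7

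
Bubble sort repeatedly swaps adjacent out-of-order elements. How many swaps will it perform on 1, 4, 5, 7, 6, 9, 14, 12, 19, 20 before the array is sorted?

2

The minimum number of adjacent swaps to sort an array equals its inversion count, since every such swap removes exactly one inversion.
Count inversions — for each element, later elements that are smaller:
1: none → 0
4: none → 0
5: none → 0
7: 6 → 1
6: none → 0
9: none → 0
14: 12 → 1
12: none → 0
19: none → 0
20: none → 0
Total inversions: 0 + 0 + 0 + 1 + 0 + 0 + 1 + 0 + 0 + 0 = 2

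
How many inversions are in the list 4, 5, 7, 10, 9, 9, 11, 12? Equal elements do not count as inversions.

Count, for each position, how many later elements it exceeds:
4 → none → 0
5 → none → 0
7 → none → 0
10 → 9, 9 → 2
9 → none → 0
9 → none → 0
11 → none → 0
12 → none → 0
Sum: 0 + 0 + 0 + 2 + 0 + 0 + 0 + 0 = 2

2 out-of-order pairs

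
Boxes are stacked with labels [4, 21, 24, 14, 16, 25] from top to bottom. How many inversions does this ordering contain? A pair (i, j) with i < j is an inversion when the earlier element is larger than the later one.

Inversion pairs (indices are 1-based):
(2,4): 21 > 14
(2,5): 21 > 16
(3,4): 24 > 14
(3,5): 24 > 16
That's 4 pairs.

4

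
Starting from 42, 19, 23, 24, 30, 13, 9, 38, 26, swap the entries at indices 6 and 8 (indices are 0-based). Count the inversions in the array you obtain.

Inversions: 20

Positions 6 and 8 hold 9 and 26; after swapping, the array is [42, 19, 23, 24, 30, 13, 26, 38, 9].
Element-by-element contributions:
42: 8
19: 2
23: 2
24: 2
30: 3
13: 1
26: 1
38: 1
9: 0
Sum: 8 + 2 + 2 + 2 + 3 + 1 + 1 + 1 + 0 = 20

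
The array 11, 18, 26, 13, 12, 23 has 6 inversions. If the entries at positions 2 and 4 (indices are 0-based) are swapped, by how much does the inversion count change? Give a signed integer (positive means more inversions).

Positions 2 and 4 hold 26 and 12; after swapping, the array is [11, 18, 12, 13, 26, 23].
Element-by-element contributions:
11 → none → 0
18 → 12, 13 → 2
12 → none → 0
13 → none → 0
26 → 23 → 1
23 → none → 0
Sum: 0 + 2 + 0 + 0 + 1 + 0 = 3
Change: 3 − 6 = -3

-3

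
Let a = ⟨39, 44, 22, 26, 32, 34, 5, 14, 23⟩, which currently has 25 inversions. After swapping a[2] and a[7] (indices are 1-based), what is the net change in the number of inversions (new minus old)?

Positions 2 and 7 hold 44 and 5; after swapping, the array is [39, 5, 22, 26, 32, 34, 44, 14, 23].
Count, for each position, how many later elements it exceeds:
39 → 5, 22, 26, 32, 34, 14, 23 → 7
5 → none → 0
22 → 14 → 1
26 → 14, 23 → 2
32 → 14, 23 → 2
34 → 14, 23 → 2
44 → 14, 23 → 2
14 → none → 0
23 → none → 0
Sum: 7 + 0 + 1 + 2 + 2 + 2 + 2 + 0 + 0 = 16
Change: 16 − 25 = -9

-9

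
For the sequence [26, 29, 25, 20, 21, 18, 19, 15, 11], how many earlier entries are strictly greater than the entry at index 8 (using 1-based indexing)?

7

The element at index 8 is 15.
Elements before it: 26, 29, 25, 20, 21, 18, 19
Those larger than 15: 26, 29, 25, 20, 21, 18, 19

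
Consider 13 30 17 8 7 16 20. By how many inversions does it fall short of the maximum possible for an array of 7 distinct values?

10

Maximum inversions for 7 distinct elements is C(7, 2) = 7·6/2 = 21.
Current inversions — for each element, count later smaller elements:
13: 2
30: 5
17: 3
8: 1
7: 0
16: 0
20: 0
Current total: 2 + 5 + 3 + 1 + 0 + 0 + 0 = 11
Shortfall: 21 − 11 = 10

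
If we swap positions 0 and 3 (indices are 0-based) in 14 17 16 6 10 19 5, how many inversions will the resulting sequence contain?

12 inversions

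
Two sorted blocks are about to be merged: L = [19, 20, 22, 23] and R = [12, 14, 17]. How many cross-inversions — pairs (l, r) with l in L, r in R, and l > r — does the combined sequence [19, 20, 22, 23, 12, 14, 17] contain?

Count, for every r in R, how many entries of L exceed r:
r = 12: 19, 20, 22, 23 → 4
r = 14: 19, 20, 22, 23 → 4
r = 17: 19, 20, 22, 23 → 4
Cross-inversions: 4 + 4 + 4 = 12

There are 12 cross-inversions.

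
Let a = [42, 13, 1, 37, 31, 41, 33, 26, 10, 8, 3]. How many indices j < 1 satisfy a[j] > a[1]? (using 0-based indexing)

The element at index 1 is 13.
Elements before it: 42
Those larger than 13: 42

1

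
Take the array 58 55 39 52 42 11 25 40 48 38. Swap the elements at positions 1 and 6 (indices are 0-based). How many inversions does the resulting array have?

Inversions: 25

Positions 1 and 6 hold 55 and 25; after swapping, the array is [58, 25, 39, 52, 42, 11, 55, 40, 48, 38].
Count, for each position, how many later elements it exceeds:
58: 9
25: 1
39: 2
52: 5
42: 3
11: 0
55: 3
40: 1
48: 1
38: 0
Sum: 9 + 1 + 2 + 5 + 3 + 0 + 3 + 1 + 1 + 0 = 25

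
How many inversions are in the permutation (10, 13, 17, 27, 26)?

1 inversion

Sweep left to right; for each value list the smaller values that follow it:
10: 0
13: 0
17: 0
27: 1
26: 0
Sum: 0 + 0 + 0 + 1 + 0 = 1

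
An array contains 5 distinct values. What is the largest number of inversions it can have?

The maximum occurs when the array is in strictly decreasing order: every one of the C(5, 2) pairs is inverted.
C(5, 2) = 5·4/2 = 10

10 inversions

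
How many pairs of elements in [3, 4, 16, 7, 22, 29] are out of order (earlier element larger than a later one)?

For each element, count later entries that are smaller:
3: 0
4: 0
16: 1
7: 0
22: 0
29: 0
Sum: 0 + 0 + 1 + 0 + 0 + 0 = 1

Inversions: 1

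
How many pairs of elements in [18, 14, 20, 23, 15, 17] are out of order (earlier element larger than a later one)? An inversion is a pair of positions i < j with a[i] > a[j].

Sweep left to right; for each value list the smaller values that follow it:
18: 3
14: 0
20: 2
23: 2
15: 0
17: 0
Sum: 3 + 0 + 2 + 2 + 0 + 0 = 7

There are 7 inversions.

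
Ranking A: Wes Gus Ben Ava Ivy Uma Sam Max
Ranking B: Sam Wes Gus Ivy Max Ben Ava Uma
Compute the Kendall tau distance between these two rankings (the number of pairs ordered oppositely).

Assign each item its position (1..8) in the first ordering, then rewrite the second ordering as that position sequence:
positions: Wes→1, Gus→2, Ben→3, Ava→4, Ivy→5, Uma→6, Sam→7, Max→8
second ordering as positions: [7, 1, 2, 5, 8, 3, 4, 6]
Discordant pairs = inversions in this position sequence.
7: 1, 2, 5, 3, 4, 6 → 6
1: 0
2: 0
5: 3, 4 → 2
8: 3, 4, 6 → 3
3: 0
4: 0
6: 0
Total: 6 + 0 + 0 + 2 + 3 + 0 + 0 + 0 = 11

Discordant pairs: 11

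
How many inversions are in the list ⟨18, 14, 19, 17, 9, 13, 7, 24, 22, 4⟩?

27

For each element, count later entries that are smaller:
18: 6
14: 4
19: 5
17: 4
9: 2
13: 2
7: 1
24: 2
22: 1
4: 0
Sum: 6 + 4 + 5 + 4 + 2 + 2 + 1 + 2 + 1 + 0 = 27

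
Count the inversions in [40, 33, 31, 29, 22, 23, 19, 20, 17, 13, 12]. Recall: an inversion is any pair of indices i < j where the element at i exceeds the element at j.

53

Sweep left to right; for each value list the smaller values that follow it:
40 → 33, 31, 29, 22, 23, 19, 20, 17, 13, 12 → 10
33 → 31, 29, 22, 23, 19, 20, 17, 13, 12 → 9
31 → 29, 22, 23, 19, 20, 17, 13, 12 → 8
29 → 22, 23, 19, 20, 17, 13, 12 → 7
22 → 19, 20, 17, 13, 12 → 5
23 → 19, 20, 17, 13, 12 → 5
19 → 17, 13, 12 → 3
20 → 17, 13, 12 → 3
17 → 13, 12 → 2
13 → 12 → 1
12 → none → 0
Sum: 10 + 9 + 8 + 7 + 5 + 5 + 3 + 3 + 2 + 1 + 0 = 53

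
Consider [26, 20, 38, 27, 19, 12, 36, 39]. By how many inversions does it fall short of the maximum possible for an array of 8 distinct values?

16 inversions short

Maximum inversions for 8 distinct elements is C(8, 2) = 8·7/2 = 28.
Current inversions — for each element, count later smaller elements:
26: 3
20: 2
38: 4
27: 2
19: 1
12: 0
36: 0
39: 0
Current total: 3 + 2 + 4 + 2 + 1 + 0 + 0 + 0 = 12
Shortfall: 28 − 12 = 16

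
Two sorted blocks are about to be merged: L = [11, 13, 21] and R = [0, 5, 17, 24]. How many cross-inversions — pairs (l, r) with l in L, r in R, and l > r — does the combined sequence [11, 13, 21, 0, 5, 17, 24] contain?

7 split inversions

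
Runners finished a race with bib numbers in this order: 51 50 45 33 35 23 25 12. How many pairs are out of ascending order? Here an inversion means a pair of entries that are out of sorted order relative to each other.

Inversions: 26

Element-by-element contributions:
51 → 50, 45, 33, 35, 23, 25, 12 → 7
50 → 45, 33, 35, 23, 25, 12 → 6
45 → 33, 35, 23, 25, 12 → 5
33 → 23, 25, 12 → 3
35 → 23, 25, 12 → 3
23 → 12 → 1
25 → 12 → 1
12 → none → 0
Sum: 7 + 6 + 5 + 3 + 3 + 1 + 1 + 0 = 26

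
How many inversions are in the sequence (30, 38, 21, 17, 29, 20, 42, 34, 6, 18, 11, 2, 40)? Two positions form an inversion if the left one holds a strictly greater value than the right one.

For each element, count later entries that are smaller:
30: 8
38: 9
21: 6
17: 3
29: 5
20: 4
42: 6
34: 4
6: 1
18: 2
11: 1
2: 0
40: 0
Sum: 8 + 9 + 6 + 3 + 5 + 4 + 6 + 4 + 1 + 2 + 1 + 0 + 0 = 49

49 out-of-order pairs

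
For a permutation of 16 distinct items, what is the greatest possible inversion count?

The maximum occurs when the array is in strictly decreasing order: every one of the C(16, 2) pairs is inverted.
C(16, 2) = 16·15/2 = 120

120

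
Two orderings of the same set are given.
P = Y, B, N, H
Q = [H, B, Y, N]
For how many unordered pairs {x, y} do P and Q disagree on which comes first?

4

Assign each item its position (1..4) in the first ordering, then rewrite the second ordering as that position sequence:
positions: Y→1, B→2, N→3, H→4
second ordering as positions: [4, 2, 1, 3]
Discordant pairs = inversions in this position sequence.
4: 2, 1, 3 → 3
2: 1 → 1
1: 0
3: 0
Total: 3 + 1 + 0 + 0 = 4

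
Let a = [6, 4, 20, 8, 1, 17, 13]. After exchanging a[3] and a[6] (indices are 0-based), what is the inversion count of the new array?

Positions 3 and 6 hold 8 and 13; after swapping, the array is [6, 4, 20, 13, 1, 17, 8].
Sweep left to right; for each value list the smaller values that follow it:
6: 2
4: 1
20: 4
13: 2
1: 0
17: 1
8: 0
Sum: 2 + 1 + 4 + 2 + 0 + 1 + 0 = 10

There are 10 inversions.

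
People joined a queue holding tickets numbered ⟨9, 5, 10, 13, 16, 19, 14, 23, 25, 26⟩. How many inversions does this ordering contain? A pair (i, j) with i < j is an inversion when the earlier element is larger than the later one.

There are 3 inversions.

Element-by-element contributions:
9 → 5 → 1
5 → none → 0
10 → none → 0
13 → none → 0
16 → 14 → 1
19 → 14 → 1
14 → none → 0
23 → none → 0
25 → none → 0
26 → none → 0
Sum: 1 + 0 + 0 + 0 + 1 + 1 + 0 + 0 + 0 + 0 = 3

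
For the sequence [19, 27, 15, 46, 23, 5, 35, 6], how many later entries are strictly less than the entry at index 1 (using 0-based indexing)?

4

The element at index 1 is 27.
Elements after it: 15, 46, 23, 5, 35, 6
Those smaller than 27: 15, 23, 5, 6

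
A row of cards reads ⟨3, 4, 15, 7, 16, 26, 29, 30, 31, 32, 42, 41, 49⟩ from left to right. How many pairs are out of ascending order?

Count, for each position, how many later elements it exceeds:
3 → none → 0
4 → none → 0
15 → 7 → 1
7 → none → 0
16 → none → 0
26 → none → 0
29 → none → 0
30 → none → 0
31 → none → 0
32 → none → 0
42 → 41 → 1
41 → none → 0
49 → none → 0
Sum: 0 + 0 + 1 + 0 + 0 + 0 + 0 + 0 + 0 + 0 + 1 + 0 + 0 = 2

There are 2 out-of-order pairs.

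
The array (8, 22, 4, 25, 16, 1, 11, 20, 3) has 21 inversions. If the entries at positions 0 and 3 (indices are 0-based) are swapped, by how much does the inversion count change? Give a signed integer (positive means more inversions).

+3

Positions 0 and 3 hold 8 and 25; after swapping, the array is [25, 22, 4, 8, 16, 1, 11, 20, 3].
Sweep left to right; for each value list the smaller values that follow it:
25: 8
22: 7
4: 2
8: 2
16: 3
1: 0
11: 1
20: 1
3: 0
Sum: 8 + 7 + 2 + 2 + 3 + 0 + 1 + 1 + 0 = 24
Change: 24 − 21 = +3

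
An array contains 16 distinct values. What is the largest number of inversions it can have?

120

The maximum occurs when the array is in strictly decreasing order: every one of the C(16, 2) pairs is inverted.
C(16, 2) = 16·15/2 = 120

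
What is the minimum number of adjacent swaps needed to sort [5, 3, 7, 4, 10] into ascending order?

3

The minimum number of adjacent swaps to sort an array equals its inversion count, since every such swap removes exactly one inversion.
Count inversions — for each element, later elements that are smaller:
5: 3, 4 → 2
3: none → 0
7: 4 → 1
4: none → 0
10: none → 0
Total inversions: 2 + 0 + 1 + 0 + 0 = 3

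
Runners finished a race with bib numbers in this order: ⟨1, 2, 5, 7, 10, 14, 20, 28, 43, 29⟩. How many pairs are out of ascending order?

1 inversion

Count, for each position, how many later elements it exceeds:
1: 0
2: 0
5: 0
7: 0
10: 0
14: 0
20: 0
28: 0
43: 1
29: 0
Sum: 0 + 0 + 0 + 0 + 0 + 0 + 0 + 0 + 1 + 0 = 1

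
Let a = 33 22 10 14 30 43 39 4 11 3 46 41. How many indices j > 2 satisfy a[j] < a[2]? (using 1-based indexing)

5 such elements

The element at index 2 is 22.
Elements after it: 10, 14, 30, 43, 39, 4, 11, 3, 46, 41
Those smaller than 22: 10, 14, 4, 11, 3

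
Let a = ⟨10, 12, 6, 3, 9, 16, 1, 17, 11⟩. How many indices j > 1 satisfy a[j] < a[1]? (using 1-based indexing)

4

The element at index 1 is 10.
Elements after it: 12, 6, 3, 9, 16, 1, 17, 11
Those smaller than 10: 6, 3, 9, 1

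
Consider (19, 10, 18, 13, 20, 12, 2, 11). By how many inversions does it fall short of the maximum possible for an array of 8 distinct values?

9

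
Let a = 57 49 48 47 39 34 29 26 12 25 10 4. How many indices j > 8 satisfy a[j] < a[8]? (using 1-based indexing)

4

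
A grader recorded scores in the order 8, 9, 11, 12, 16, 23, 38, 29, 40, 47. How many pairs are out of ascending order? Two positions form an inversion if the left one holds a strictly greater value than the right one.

1

Sweep left to right; for each value list the smaller values that follow it:
8 → none → 0
9 → none → 0
11 → none → 0
12 → none → 0
16 → none → 0
23 → none → 0
38 → 29 → 1
29 → none → 0
40 → none → 0
47 → none → 0
Sum: 0 + 0 + 0 + 0 + 0 + 0 + 1 + 0 + 0 + 0 = 1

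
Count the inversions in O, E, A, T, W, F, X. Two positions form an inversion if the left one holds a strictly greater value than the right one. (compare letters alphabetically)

6 inversions

Inversion pairs (indices are 0-based):
(0,1): O > E
(0,2): O > A
(0,5): O > F
(1,2): E > A
(3,5): T > F
(4,5): W > F
That's 6 pairs.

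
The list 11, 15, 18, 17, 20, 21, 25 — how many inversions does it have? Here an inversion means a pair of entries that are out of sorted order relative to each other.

Listing every pair i<j with a[i]>a[j] (using 1-based positions):
(3,4): 18 > 17
That's 1 pair.

1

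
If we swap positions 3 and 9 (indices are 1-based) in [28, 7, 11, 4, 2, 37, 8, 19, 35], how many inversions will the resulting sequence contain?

Positions 3 and 9 hold 11 and 35; after swapping, the array is [28, 7, 35, 4, 2, 37, 8, 19, 11].
For each element, count later entries that are smaller:
28: 6
7: 2
35: 5
4: 1
2: 0
37: 3
8: 0
19: 1
11: 0
Sum: 6 + 2 + 5 + 1 + 0 + 3 + 0 + 1 + 0 = 18

18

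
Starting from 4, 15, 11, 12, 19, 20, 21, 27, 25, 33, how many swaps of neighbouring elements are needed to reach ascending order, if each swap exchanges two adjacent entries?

Each adjacent swap fixes exactly one inversion, so the minimum swap count equals the number of inversions.
Count inversions — for each element, later elements that are smaller:
4: none → 0
15: 11, 12 → 2
11: none → 0
12: none → 0
19: none → 0
20: none → 0
21: none → 0
27: 25 → 1
25: none → 0
33: none → 0
Total inversions: 0 + 2 + 0 + 0 + 0 + 0 + 0 + 1 + 0 + 0 = 3

Swaps: 3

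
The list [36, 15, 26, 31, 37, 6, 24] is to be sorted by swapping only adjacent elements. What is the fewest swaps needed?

Minimum adjacent swaps = number of inversions (each swap of adjacent out-of-order elements removes one inversion and no swap can remove more).
Count inversions — for each element, later elements that are smaller:
36: 15, 26, 31, 6, 24 → 5
15: 6 → 1
26: 6, 24 → 2
31: 6, 24 → 2
37: 6, 24 → 2
6: none → 0
24: none → 0
Total inversions: 5 + 1 + 2 + 2 + 2 + 0 + 0 = 12

12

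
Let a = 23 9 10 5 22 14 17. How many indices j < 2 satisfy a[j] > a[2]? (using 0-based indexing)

The element at index 2 is 10.
Elements before it: 23, 9
Those larger than 10: 23

1 such element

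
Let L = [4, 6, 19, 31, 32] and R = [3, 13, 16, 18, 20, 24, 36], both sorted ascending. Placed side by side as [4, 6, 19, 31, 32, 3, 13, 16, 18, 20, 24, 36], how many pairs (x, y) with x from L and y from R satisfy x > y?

Take each right-half value and tally the left-half values above it:
r = 3: 4, 6, 19, 31, 32 → 5
r = 13: 19, 31, 32 → 3
r = 16: 19, 31, 32 → 3
r = 18: 19, 31, 32 → 3
r = 20: 31, 32 → 2
r = 24: 31, 32 → 2
r = 36: none → 0
Cross-inversions: 5 + 3 + 3 + 3 + 2 + 2 + 0 = 18

18 split inversions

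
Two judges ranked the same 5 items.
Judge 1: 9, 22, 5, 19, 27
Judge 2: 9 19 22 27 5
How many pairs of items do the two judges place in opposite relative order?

Assign each item its position (1..5) in the first ordering, then rewrite the second ordering as that position sequence:
positions: 9→1, 22→2, 5→3, 19→4, 27→5
second ordering as positions: [1, 4, 2, 5, 3]
Discordant pairs = inversions in this position sequence.
1: 0
4: 2, 3 → 2
2: 0
5: 3 → 1
3: 0
Total: 0 + 2 + 0 + 1 + 0 = 3

3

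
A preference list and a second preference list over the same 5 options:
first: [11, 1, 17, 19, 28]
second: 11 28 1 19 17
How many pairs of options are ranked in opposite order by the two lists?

Assign each item its position (1..5) in the first ordering, then rewrite the second ordering as that position sequence:
positions: 11→1, 1→2, 17→3, 19→4, 28→5
second ordering as positions: [1, 5, 2, 4, 3]
Discordant pairs = inversions in this position sequence.
1: 0
5: 2, 4, 3 → 3
2: 0
4: 3 → 1
3: 0
Total: 0 + 3 + 0 + 1 + 0 = 4

4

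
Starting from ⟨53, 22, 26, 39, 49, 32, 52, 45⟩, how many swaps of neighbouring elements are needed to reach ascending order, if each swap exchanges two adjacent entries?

11

Each adjacent swap fixes exactly one inversion, so the minimum swap count equals the number of inversions.
Count inversions — for each element, later elements that are smaller:
53: 22, 26, 39, 49, 32, 52, 45 → 7
22: none → 0
26: none → 0
39: 32 → 1
49: 32, 45 → 2
32: none → 0
52: 45 → 1
45: none → 0
Total inversions: 7 + 0 + 0 + 1 + 2 + 0 + 1 + 0 = 11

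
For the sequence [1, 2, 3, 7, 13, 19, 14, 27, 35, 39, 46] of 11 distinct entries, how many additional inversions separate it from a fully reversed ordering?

54

Maximum inversions for 11 distinct elements is C(11, 2) = 11·10/2 = 55.
Current inversions — for each element, count later smaller elements:
1: 0
2: 0
3: 0
7: 0
13: 0
19: 1
14: 0
27: 0
35: 0
39: 0
46: 0
Current total: 0 + 0 + 0 + 0 + 0 + 1 + 0 + 0 + 0 + 0 + 0 = 1
Shortfall: 55 − 1 = 54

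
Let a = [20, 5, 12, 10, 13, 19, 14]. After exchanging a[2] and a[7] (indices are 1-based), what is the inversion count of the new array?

15 inversions

Positions 2 and 7 hold 5 and 14; after swapping, the array is [20, 14, 12, 10, 13, 19, 5].
For each element, count later entries that are smaller:
20 → 14, 12, 10, 13, 19, 5 → 6
14 → 12, 10, 13, 5 → 4
12 → 10, 5 → 2
10 → 5 → 1
13 → 5 → 1
19 → 5 → 1
5 → none → 0
Sum: 6 + 4 + 2 + 1 + 1 + 1 + 0 = 15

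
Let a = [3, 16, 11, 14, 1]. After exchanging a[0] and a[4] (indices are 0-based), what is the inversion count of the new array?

Positions 0 and 4 hold 3 and 1; after swapping, the array is [1, 16, 11, 14, 3].
Sweep left to right; for each value list the smaller values that follow it:
1 → none → 0
16 → 11, 14, 3 → 3
11 → 3 → 1
14 → 3 → 1
3 → none → 0
Sum: 0 + 3 + 1 + 1 + 0 = 5

There are 5 inversions.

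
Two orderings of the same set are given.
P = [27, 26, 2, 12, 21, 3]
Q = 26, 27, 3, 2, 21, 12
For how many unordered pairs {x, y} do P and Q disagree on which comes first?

Assign each item its position (1..6) in the first ordering, then rewrite the second ordering as that position sequence:
positions: 27→1, 26→2, 2→3, 12→4, 21→5, 3→6
second ordering as positions: [2, 1, 6, 3, 5, 4]
Discordant pairs = inversions in this position sequence.
2: 1 → 1
1: 0
6: 3, 5, 4 → 3
3: 0
5: 4 → 1
4: 0
Total: 1 + 0 + 3 + 0 + 1 + 0 = 5

5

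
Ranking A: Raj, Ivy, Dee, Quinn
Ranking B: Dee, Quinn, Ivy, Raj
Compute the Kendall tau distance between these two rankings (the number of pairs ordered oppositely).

5

Assign each item its position (1..4) in the first ordering, then rewrite the second ordering as that position sequence:
positions: Raj→1, Ivy→2, Dee→3, Quinn→4
second ordering as positions: [3, 4, 2, 1]
Discordant pairs = inversions in this position sequence.
3: 2, 1 → 2
4: 2, 1 → 2
2: 1 → 1
1: 0
Total: 2 + 2 + 1 + 0 = 5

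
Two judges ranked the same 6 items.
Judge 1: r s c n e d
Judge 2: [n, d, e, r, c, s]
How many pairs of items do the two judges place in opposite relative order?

Discordant pairs: 11

Assign each item its position (1..6) in the first ordering, then rewrite the second ordering as that position sequence:
positions: r→1, s→2, c→3, n→4, e→5, d→6
second ordering as positions: [4, 6, 5, 1, 3, 2]
Discordant pairs = inversions in this position sequence.
4: 1, 3, 2 → 3
6: 5, 1, 3, 2 → 4
5: 1, 3, 2 → 3
1: 0
3: 2 → 1
2: 0
Total: 3 + 4 + 3 + 0 + 1 + 0 = 11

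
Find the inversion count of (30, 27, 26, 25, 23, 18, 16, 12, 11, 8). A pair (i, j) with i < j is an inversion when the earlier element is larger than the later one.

Sweep left to right; for each value list the smaller values that follow it:
30 → 27, 26, 25, 23, 18, 16, 12, 11, 8 → 9
27 → 26, 25, 23, 18, 16, 12, 11, 8 → 8
26 → 25, 23, 18, 16, 12, 11, 8 → 7
25 → 23, 18, 16, 12, 11, 8 → 6
23 → 18, 16, 12, 11, 8 → 5
18 → 16, 12, 11, 8 → 4
16 → 12, 11, 8 → 3
12 → 11, 8 → 2
11 → 8 → 1
8 → none → 0
Sum: 9 + 8 + 7 + 6 + 5 + 4 + 3 + 2 + 1 + 0 = 45

45 inversions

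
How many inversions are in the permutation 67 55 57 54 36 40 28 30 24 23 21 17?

63 out-of-order pairs

Element-by-element contributions:
67: 11
55: 9
57: 9
54: 8
36: 6
40: 6
28: 4
30: 4
24: 3
23: 2
21: 1
17: 0
Sum: 11 + 9 + 9 + 8 + 6 + 6 + 4 + 4 + 3 + 2 + 1 + 0 = 63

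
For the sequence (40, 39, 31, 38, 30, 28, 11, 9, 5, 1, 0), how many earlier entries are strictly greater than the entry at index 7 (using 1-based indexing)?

The element at index 7 is 11.
Elements before it: 40, 39, 31, 38, 30, 28
Those larger than 11: 40, 39, 31, 38, 30, 28

6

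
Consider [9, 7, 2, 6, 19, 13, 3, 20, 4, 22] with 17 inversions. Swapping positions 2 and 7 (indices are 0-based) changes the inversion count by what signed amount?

+9

Positions 2 and 7 hold 2 and 20; after swapping, the array is [9, 7, 20, 6, 19, 13, 3, 2, 4, 22].
Sweep left to right; for each value list the smaller values that follow it:
9: 5
7: 4
20: 6
6: 3
19: 4
13: 3
3: 1
2: 0
4: 0
22: 0
Sum: 5 + 4 + 6 + 3 + 4 + 3 + 1 + 0 + 0 + 0 = 26
Change: 26 − 17 = +9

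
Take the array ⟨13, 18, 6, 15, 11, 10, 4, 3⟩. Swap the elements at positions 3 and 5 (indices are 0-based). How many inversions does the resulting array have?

Positions 3 and 5 hold 15 and 10; after swapping, the array is [13, 18, 6, 10, 11, 15, 4, 3].
Element-by-element contributions:
13 → 6, 10, 11, 4, 3 → 5
18 → 6, 10, 11, 15, 4, 3 → 6
6 → 4, 3 → 2
10 → 4, 3 → 2
11 → 4, 3 → 2
15 → 4, 3 → 2
4 → 3 → 1
3 → none → 0
Sum: 5 + 6 + 2 + 2 + 2 + 2 + 1 + 0 = 20

Inversions: 20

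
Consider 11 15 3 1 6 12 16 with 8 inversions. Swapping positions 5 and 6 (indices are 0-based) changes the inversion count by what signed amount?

+1

Positions 5 and 6 hold 12 and 16; after swapping, the array is [11, 15, 3, 1, 6, 16, 12].
For each element, count later entries that are smaller:
11: 3
15: 4
3: 1
1: 0
6: 0
16: 1
12: 0
Sum: 3 + 4 + 1 + 0 + 0 + 1 + 0 = 9
Change: 9 − 8 = +1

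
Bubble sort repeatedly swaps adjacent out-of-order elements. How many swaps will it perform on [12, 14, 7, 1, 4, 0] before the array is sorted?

13

Each adjacent swap fixes exactly one inversion, so the minimum swap count equals the number of inversions.
Count inversions — for each element, later elements that are smaller:
12: 7, 1, 4, 0 → 4
14: 7, 1, 4, 0 → 4
7: 1, 4, 0 → 3
1: 0 → 1
4: 0 → 1
0: none → 0
Total inversions: 4 + 4 + 3 + 1 + 1 + 0 = 13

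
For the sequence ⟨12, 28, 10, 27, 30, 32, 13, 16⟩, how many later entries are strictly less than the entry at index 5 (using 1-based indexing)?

2

The element at index 5 is 30.
Elements after it: 32, 13, 16
Those smaller than 30: 13, 16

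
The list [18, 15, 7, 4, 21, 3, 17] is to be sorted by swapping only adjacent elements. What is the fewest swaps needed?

The minimum number of adjacent swaps to sort an array equals its inversion count, since every such swap removes exactly one inversion.
Count inversions — for each element, later elements that are smaller:
18: 15, 7, 4, 3, 17 → 5
15: 7, 4, 3 → 3
7: 4, 3 → 2
4: 3 → 1
21: 3, 17 → 2
3: none → 0
17: none → 0
Total inversions: 5 + 3 + 2 + 1 + 2 + 0 + 0 = 13

13 adjacent swaps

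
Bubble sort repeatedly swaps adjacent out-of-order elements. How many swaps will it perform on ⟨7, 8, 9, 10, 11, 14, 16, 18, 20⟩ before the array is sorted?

Swaps: 0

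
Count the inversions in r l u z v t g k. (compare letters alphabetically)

17 inversions

For each element, count later entries that are smaller:
r: 3
l: 2
u: 3
z: 4
v: 3
t: 2
g: 0
k: 0
Sum: 3 + 2 + 3 + 4 + 3 + 2 + 0 + 0 = 17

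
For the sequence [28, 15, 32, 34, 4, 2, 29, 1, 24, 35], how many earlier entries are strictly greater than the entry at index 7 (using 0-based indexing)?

The element at index 7 is 1.
Elements before it: 28, 15, 32, 34, 4, 2, 29
Those larger than 1: 28, 15, 32, 34, 4, 2, 29

7 such elements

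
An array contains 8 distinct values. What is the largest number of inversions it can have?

28 inversions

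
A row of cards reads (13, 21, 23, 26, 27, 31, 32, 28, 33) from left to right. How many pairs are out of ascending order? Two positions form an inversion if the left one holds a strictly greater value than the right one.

2

Element-by-element contributions:
13: 0
21: 0
23: 0
26: 0
27: 0
31: 1
32: 1
28: 0
33: 0
Sum: 0 + 0 + 0 + 0 + 0 + 1 + 1 + 0 + 0 = 2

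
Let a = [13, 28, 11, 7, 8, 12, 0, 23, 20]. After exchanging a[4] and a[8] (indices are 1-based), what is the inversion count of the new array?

24 inversions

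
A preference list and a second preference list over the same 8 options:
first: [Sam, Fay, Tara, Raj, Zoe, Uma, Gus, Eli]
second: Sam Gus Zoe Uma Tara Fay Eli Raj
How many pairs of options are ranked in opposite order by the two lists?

Assign each item its position (1..8) in the first ordering, then rewrite the second ordering as that position sequence:
positions: Sam→1, Fay→2, Tara→3, Raj→4, Zoe→5, Uma→6, Gus→7, Eli→8
second ordering as positions: [1, 7, 5, 6, 3, 2, 8, 4]
Discordant pairs = inversions in this position sequence.
1: 0
7: 5, 6, 3, 2, 4 → 5
5: 3, 2, 4 → 3
6: 3, 2, 4 → 3
3: 2 → 1
2: 0
8: 4 → 1
4: 0
Total: 0 + 5 + 3 + 3 + 1 + 0 + 1 + 0 = 13

13 pairs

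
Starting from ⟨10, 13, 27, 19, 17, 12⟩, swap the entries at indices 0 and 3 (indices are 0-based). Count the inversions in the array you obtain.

Positions 0 and 3 hold 10 and 19; after swapping, the array is [19, 13, 27, 10, 17, 12].
Sweep left to right; for each value list the smaller values that follow it:
19: 4
13: 2
27: 3
10: 0
17: 1
12: 0
Sum: 4 + 2 + 3 + 0 + 1 + 0 = 10

Inversions: 10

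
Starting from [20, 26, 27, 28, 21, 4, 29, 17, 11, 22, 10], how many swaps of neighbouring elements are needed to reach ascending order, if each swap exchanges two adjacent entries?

There are 34 swaps.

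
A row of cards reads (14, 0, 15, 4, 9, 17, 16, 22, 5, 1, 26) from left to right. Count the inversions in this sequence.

There are 20 inversions.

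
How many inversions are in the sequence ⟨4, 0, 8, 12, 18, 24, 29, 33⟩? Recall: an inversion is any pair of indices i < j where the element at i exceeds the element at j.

1 inversion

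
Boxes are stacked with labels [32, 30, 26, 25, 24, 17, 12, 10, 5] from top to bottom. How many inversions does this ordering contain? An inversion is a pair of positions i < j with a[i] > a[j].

36 inversions

For each element, count later entries that are smaller:
32 → 30, 26, 25, 24, 17, 12, 10, 5 → 8
30 → 26, 25, 24, 17, 12, 10, 5 → 7
26 → 25, 24, 17, 12, 10, 5 → 6
25 → 24, 17, 12, 10, 5 → 5
24 → 17, 12, 10, 5 → 4
17 → 12, 10, 5 → 3
12 → 10, 5 → 2
10 → 5 → 1
5 → none → 0
Sum: 8 + 7 + 6 + 5 + 4 + 3 + 2 + 1 + 0 = 36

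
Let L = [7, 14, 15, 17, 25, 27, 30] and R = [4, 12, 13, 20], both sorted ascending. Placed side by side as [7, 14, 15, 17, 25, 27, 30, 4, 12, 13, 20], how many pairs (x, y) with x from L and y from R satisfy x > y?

22

Count, for every r in R, how many entries of L exceed r:
r = 4: 7, 14, 15, 17, 25, 27, 30 → 7
r = 12: 14, 15, 17, 25, 27, 30 → 6
r = 13: 14, 15, 17, 25, 27, 30 → 6
r = 20: 25, 27, 30 → 3
Cross-inversions: 7 + 6 + 6 + 3 = 22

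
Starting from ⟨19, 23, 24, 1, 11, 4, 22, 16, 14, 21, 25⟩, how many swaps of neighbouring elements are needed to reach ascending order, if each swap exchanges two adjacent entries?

24

Each adjacent swap fixes exactly one inversion, so the minimum swap count equals the number of inversions.
Count inversions — for each element, later elements that are smaller:
19: 1, 11, 4, 16, 14 → 5
23: 1, 11, 4, 22, 16, 14, 21 → 7
24: 1, 11, 4, 22, 16, 14, 21 → 7
1: none → 0
11: 4 → 1
4: none → 0
22: 16, 14, 21 → 3
16: 14 → 1
14: none → 0
21: none → 0
25: none → 0
Total inversions: 5 + 7 + 7 + 0 + 1 + 0 + 3 + 1 + 0 + 0 + 0 = 24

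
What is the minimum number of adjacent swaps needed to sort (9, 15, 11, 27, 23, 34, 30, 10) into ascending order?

9

The minimum number of adjacent swaps to sort an array equals its inversion count, since every such swap removes exactly one inversion.
Count inversions — for each element, later elements that are smaller:
9: none → 0
15: 11, 10 → 2
11: 10 → 1
27: 23, 10 → 2
23: 10 → 1
34: 30, 10 → 2
30: 10 → 1
10: none → 0
Total inversions: 0 + 2 + 1 + 2 + 1 + 2 + 1 + 0 = 9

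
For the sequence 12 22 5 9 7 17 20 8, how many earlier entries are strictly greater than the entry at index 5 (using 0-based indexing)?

1

The element at index 5 is 17.
Elements before it: 12, 22, 5, 9, 7
Those larger than 17: 22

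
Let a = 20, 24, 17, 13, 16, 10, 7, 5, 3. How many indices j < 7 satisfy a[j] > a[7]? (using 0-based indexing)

The element at index 7 is 5.
Elements before it: 20, 24, 17, 13, 16, 10, 7
Those larger than 5: 20, 24, 17, 13, 16, 10, 7

7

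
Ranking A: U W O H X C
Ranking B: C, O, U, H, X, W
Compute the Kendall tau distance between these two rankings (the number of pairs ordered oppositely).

9

Assign each item its position (1..6) in the first ordering, then rewrite the second ordering as that position sequence:
positions: U→1, W→2, O→3, H→4, X→5, C→6
second ordering as positions: [6, 3, 1, 4, 5, 2]
Discordant pairs = inversions in this position sequence.
6: 3, 1, 4, 5, 2 → 5
3: 1, 2 → 2
1: 0
4: 2 → 1
5: 2 → 1
2: 0
Total: 5 + 2 + 0 + 1 + 1 + 0 = 9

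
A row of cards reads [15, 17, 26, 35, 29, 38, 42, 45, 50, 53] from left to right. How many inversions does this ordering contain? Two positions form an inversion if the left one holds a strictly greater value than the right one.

1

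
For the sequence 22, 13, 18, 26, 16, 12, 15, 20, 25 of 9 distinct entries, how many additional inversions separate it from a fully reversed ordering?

19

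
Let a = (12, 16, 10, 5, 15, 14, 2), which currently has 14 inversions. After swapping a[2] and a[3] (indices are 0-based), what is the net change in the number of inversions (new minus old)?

-1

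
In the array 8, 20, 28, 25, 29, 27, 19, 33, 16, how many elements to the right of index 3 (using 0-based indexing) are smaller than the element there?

2 such elements

The element at index 3 is 25.
Elements after it: 29, 27, 19, 33, 16
Those smaller than 25: 19, 16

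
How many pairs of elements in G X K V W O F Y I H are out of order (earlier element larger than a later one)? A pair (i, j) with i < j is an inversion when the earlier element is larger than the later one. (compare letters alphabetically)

For each element, count later entries that are smaller:
G: 1
X: 7
K: 3
V: 4
W: 4
O: 3
F: 0
Y: 2
I: 1
H: 0
Sum: 1 + 7 + 3 + 4 + 4 + 3 + 0 + 2 + 1 + 0 = 25

25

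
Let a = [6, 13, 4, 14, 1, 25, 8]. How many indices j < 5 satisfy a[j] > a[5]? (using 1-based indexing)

The element at index 5 is 1.
Elements before it: 6, 13, 4, 14
Those larger than 1: 6, 13, 4, 14

4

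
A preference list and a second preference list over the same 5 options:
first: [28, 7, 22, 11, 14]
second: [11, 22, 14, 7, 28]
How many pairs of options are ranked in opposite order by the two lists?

8 pairs

Assign each item its position (1..5) in the first ordering, then rewrite the second ordering as that position sequence:
positions: 28→1, 7→2, 22→3, 11→4, 14→5
second ordering as positions: [4, 3, 5, 2, 1]
Discordant pairs = inversions in this position sequence.
4: 3, 2, 1 → 3
3: 2, 1 → 2
5: 2, 1 → 2
2: 1 → 1
1: 0
Total: 3 + 2 + 2 + 1 + 0 = 8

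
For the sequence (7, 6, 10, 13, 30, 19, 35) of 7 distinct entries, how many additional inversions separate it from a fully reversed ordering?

19 inversions short

Maximum inversions for 7 distinct elements is C(7, 2) = 7·6/2 = 21.
Current inversions — for each element, count later smaller elements:
7: 1
6: 0
10: 0
13: 0
30: 1
19: 0
35: 0
Current total: 1 + 0 + 0 + 0 + 1 + 0 + 0 = 2
Shortfall: 21 − 2 = 19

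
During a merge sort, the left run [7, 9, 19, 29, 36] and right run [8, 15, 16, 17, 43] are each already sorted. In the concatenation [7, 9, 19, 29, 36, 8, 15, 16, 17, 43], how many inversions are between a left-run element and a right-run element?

Count, for every r in R, how many entries of L exceed r:
r = 8: 9, 19, 29, 36 → 4
r = 15: 19, 29, 36 → 3
r = 16: 19, 29, 36 → 3
r = 17: 19, 29, 36 → 3
r = 43: none → 0
Cross-inversions: 4 + 3 + 3 + 3 + 0 = 13

Split inversions: 13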